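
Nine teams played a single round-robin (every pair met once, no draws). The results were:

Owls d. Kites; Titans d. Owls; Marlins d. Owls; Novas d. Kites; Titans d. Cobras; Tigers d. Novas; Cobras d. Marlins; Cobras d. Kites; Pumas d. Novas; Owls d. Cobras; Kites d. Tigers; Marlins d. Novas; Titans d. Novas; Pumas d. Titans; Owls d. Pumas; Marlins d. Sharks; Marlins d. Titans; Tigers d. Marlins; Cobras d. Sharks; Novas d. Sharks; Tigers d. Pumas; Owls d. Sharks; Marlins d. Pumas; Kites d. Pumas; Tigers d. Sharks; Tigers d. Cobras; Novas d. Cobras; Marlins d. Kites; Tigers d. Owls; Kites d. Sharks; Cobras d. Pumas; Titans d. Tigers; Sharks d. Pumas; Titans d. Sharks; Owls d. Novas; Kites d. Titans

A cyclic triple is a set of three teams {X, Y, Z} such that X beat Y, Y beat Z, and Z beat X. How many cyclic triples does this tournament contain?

Win totals: Titans 5, Kites 4, Pumas 2, Sharks 1, Tigers 6, Novas 3, Cobras 4, Owls 5, Marlins 6.
A team with w wins dominates both others in C(w,2) triples; summing gives 10 + 6 + 1 + 0 + 15 + 3 + 6 + 10 + 15 = 66 transitive triples.
Total triples C(9,3) = 84, so cyclic triples = 84 − 66 = 18.

18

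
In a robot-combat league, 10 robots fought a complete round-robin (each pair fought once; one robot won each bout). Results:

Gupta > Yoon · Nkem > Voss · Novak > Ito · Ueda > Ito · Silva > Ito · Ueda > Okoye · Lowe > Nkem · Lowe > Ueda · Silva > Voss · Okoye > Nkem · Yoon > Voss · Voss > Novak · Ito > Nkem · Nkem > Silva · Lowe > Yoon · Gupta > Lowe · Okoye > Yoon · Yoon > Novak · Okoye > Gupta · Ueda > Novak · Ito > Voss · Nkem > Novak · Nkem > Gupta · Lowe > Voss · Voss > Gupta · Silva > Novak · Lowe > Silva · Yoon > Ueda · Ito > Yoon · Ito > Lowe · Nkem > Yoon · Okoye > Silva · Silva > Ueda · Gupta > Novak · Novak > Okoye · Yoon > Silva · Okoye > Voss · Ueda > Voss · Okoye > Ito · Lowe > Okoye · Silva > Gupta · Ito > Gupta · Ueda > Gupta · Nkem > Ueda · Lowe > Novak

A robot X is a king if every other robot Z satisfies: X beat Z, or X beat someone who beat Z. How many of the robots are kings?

Silva reaches everyone (king).
Ito reaches everyone (king).
Gupta reaches everyone (king).
Novak cannot reach Ueda in two steps.
Okoye reaches everyone (king).
Lowe reaches everyone (king).
Voss cannot reach Silva, Ueda, Nkem in two steps.
Yoon cannot reach Lowe, Nkem in two steps.
Ueda reaches everyone (king).
Nkem reaches everyone (king).
Kings: Silva, Ito, Gupta, Okoye, Lowe, Ueda, Nkem — 7.

7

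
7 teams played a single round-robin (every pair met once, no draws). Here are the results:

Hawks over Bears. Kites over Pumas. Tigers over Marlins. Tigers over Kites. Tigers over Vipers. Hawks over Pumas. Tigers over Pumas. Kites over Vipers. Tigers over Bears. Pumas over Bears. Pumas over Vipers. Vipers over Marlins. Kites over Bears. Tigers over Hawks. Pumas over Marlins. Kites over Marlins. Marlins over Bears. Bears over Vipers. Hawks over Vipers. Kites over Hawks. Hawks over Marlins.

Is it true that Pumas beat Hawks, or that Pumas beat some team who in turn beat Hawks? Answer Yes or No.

Pumas did not beat Hawks directly.
Pumas beat Vipers, Bears, Marlins, but each of them lost to Hawks. No two-step path.

No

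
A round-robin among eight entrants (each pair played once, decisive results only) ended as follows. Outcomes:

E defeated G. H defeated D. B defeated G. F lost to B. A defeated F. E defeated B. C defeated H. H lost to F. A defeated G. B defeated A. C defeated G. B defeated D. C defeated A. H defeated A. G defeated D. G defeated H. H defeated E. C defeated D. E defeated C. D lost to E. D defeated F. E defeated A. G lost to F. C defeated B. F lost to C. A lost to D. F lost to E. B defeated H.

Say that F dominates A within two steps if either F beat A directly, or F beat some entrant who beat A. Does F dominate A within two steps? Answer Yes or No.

Yes

F did not beat A directly.
F beat G, H. Of those, H beat A.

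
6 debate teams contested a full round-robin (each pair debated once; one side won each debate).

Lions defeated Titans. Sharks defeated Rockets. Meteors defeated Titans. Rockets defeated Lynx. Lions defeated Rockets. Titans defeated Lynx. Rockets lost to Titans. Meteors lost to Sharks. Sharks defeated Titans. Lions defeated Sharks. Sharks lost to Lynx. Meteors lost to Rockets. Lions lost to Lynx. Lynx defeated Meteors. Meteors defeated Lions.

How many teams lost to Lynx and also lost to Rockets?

Lynx beat: Meteors, Lions, Sharks.
Rockets beat: Meteors, Lynx.
Both beat: Meteors — 1.

1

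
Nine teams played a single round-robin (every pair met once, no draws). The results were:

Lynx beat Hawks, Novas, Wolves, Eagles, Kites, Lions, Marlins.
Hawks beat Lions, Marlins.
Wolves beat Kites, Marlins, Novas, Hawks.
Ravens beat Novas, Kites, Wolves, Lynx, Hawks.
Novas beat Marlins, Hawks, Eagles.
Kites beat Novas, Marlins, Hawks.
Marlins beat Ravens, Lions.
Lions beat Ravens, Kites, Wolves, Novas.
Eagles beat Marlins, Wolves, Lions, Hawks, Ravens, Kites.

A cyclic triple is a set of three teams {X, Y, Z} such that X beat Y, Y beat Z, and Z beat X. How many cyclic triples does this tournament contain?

18

Win totals: Kites 3, Wolves 4, Eagles 6, Ravens 5, Lions 4, Lynx 7, Marlins 2, Hawks 2, Novas 3.
A team with w wins dominates both others in C(w,2) triples; summing gives 3 + 6 + 15 + 10 + 6 + 21 + 1 + 1 + 3 = 66 transitive triples.
Total triples C(9,3) = 84, so cyclic triples = 84 − 66 = 18.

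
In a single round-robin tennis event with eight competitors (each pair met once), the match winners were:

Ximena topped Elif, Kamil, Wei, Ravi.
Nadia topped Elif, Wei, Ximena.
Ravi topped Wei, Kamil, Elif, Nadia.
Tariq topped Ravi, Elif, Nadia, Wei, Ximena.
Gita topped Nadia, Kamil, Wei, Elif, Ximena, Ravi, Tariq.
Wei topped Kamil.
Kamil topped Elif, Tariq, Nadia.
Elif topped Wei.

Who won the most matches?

Win totals: Gita 7, Nadia 3, Kamil 3, Elif 1, Ximena 4, Tariq 5, Wei 1, Ravi 4.
Gita leads with 7 wins (next highest: 5).

Gita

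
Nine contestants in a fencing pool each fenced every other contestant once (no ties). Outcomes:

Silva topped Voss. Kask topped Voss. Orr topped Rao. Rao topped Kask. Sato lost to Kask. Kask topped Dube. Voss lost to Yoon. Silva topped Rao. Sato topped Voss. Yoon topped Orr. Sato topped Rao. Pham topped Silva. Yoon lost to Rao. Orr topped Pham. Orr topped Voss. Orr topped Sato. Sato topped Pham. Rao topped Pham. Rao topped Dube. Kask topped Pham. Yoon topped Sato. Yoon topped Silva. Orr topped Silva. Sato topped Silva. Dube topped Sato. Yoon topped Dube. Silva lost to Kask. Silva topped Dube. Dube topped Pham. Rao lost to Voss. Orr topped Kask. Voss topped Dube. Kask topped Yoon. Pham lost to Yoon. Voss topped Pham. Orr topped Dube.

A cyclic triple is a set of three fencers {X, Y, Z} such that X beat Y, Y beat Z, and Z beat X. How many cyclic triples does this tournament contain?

14

Win totals: Silva 3, Kask 6, Orr 7, Yoon 6, Dube 2, Pham 1, Rao 4, Voss 3, Sato 4.
A fencer with w wins dominates both others in C(w,2) triples; summing gives 3 + 15 + 21 + 15 + 1 + 0 + 6 + 3 + 6 = 70 transitive triples.
Total triples C(9,3) = 84, so cyclic triples = 84 − 70 = 14.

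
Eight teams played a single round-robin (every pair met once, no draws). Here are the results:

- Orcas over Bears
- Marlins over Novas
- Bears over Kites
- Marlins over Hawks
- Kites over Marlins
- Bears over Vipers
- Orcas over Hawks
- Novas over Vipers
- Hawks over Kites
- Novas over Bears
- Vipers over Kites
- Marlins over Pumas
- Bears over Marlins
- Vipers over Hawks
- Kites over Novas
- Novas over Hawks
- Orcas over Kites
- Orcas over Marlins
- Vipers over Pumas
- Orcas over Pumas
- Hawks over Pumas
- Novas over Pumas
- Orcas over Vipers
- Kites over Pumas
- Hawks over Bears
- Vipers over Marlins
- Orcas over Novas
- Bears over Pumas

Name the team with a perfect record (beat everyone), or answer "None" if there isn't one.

Orcas

Orcas has 7 wins out of 7 opponents — a perfect record.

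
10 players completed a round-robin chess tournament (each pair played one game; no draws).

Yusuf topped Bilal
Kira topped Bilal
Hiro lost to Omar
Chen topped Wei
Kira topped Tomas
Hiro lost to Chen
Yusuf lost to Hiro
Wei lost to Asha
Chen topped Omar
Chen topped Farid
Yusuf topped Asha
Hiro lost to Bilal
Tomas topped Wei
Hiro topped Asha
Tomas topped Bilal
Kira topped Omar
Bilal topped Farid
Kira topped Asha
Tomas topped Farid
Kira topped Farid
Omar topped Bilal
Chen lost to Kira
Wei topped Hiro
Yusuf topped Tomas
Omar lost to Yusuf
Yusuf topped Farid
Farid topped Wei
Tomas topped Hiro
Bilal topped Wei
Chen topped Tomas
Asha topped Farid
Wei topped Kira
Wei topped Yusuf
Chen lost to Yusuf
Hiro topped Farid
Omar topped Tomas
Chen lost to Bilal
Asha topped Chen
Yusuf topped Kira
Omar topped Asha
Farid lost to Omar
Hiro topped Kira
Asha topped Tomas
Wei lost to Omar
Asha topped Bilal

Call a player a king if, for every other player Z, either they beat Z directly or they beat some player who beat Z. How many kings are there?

Yusuf reaches everyone (king).
Tomas cannot reach Omar in two steps.
Wei reaches everyone (king).
Kira cannot reach Yusuf in two steps.
Chen reaches everyone (king).
Bilal reaches everyone (king).
Hiro reaches everyone (king).
Asha reaches everyone (king).
Omar reaches everyone (king).
Farid cannot reach Tomas, Chen, Bilal, Asha, Omar in two steps.
Kings: Yusuf, Wei, Chen, Bilal, Hiro, Asha, Omar — 7.

7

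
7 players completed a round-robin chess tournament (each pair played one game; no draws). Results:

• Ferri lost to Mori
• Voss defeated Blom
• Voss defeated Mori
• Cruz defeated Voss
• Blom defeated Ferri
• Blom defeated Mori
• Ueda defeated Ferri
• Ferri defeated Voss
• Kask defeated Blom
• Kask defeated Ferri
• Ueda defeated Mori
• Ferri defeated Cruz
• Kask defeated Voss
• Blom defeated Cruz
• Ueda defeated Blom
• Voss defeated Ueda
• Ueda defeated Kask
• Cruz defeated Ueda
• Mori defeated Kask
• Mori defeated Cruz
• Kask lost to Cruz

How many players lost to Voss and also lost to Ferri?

0

Voss beat: Ueda, Mori, Blom.
Ferri beat: Cruz, Voss.
No one was beaten by both.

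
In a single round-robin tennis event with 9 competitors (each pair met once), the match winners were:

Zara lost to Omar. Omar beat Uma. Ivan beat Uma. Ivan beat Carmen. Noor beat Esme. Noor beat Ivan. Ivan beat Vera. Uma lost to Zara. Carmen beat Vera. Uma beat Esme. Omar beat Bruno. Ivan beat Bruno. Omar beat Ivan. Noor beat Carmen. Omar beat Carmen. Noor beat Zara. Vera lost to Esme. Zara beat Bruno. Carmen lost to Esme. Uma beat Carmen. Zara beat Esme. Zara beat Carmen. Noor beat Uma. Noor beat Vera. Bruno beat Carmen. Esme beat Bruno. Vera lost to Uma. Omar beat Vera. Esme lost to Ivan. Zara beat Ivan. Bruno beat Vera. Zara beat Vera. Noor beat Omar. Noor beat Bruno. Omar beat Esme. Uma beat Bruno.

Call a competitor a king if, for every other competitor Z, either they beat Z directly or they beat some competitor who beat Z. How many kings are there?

1

Zara cannot reach Omar, Noor in two steps.
Ivan cannot reach Zara, Omar, Noor in two steps.
Omar cannot reach Noor in two steps.
Esme cannot reach Zara, Ivan, Omar, Noor, Uma in two steps.
Bruno cannot reach Zara, Ivan, Omar, Esme, Noor, Uma in two steps.
Noor reaches everyone (king).
Uma cannot reach Zara, Ivan, Omar, Noor in two steps.
Vera cannot reach Zara, Ivan, Omar, Esme, Bruno, Noor, Uma, Carmen in two steps.
Carmen cannot reach Zara, Ivan, Omar, Esme, Bruno, Noor, Uma in two steps.
Kings: Noor — 1.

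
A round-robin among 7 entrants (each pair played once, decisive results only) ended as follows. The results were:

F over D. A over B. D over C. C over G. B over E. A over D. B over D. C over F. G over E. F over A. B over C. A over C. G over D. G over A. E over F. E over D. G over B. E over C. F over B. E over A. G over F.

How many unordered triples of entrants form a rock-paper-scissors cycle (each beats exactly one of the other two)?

9

Win totals: A 3, B 3, C 2, D 1, E 4, F 3, G 5.
An entrant with w wins dominates both others in C(w,2) triples; summing gives 3 + 3 + 1 + 0 + 6 + 3 + 10 = 26 transitive triples.
Total triples C(7,3) = 35, so cyclic triples = 35 − 26 = 9.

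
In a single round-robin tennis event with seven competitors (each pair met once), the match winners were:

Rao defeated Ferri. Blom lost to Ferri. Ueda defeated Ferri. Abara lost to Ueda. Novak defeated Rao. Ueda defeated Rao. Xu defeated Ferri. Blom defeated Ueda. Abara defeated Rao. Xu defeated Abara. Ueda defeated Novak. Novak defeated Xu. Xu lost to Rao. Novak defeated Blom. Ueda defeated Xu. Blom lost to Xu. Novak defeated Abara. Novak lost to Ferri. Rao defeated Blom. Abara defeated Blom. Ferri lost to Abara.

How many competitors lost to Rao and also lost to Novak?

Rao beat: Xu, Blom, Ferri.
Novak beat: Abara, Xu, Blom, Rao.
Both beat: Xu, Blom — 2.

2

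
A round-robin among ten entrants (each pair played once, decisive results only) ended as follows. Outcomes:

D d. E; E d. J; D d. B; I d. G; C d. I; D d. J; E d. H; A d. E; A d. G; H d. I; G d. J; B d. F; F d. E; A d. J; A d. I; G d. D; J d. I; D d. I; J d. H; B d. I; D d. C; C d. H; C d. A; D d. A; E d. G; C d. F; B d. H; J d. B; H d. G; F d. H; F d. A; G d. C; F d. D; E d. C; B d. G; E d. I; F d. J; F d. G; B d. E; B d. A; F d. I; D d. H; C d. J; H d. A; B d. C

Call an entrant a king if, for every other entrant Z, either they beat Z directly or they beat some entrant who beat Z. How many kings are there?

A cannot reach F in two steps.
B reaches everyone (king).
C reaches everyone (king).
D reaches everyone (king).
E reaches everyone (king).
F reaches everyone (king).
G reaches everyone (king).
H cannot reach B, F in two steps.
I cannot reach A, B, E, F, H in two steps.
J cannot reach D in two steps.
Kings: B, C, D, E, F, G — 6.

6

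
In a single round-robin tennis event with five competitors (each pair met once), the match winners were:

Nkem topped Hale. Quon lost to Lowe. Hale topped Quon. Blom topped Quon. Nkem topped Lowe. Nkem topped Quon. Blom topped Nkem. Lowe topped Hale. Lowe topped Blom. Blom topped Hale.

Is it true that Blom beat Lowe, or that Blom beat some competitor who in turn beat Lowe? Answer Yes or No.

Yes

Blom did not beat Lowe directly.
Blom beat Hale, Nkem, Quon. Of those, Nkem beat Lowe.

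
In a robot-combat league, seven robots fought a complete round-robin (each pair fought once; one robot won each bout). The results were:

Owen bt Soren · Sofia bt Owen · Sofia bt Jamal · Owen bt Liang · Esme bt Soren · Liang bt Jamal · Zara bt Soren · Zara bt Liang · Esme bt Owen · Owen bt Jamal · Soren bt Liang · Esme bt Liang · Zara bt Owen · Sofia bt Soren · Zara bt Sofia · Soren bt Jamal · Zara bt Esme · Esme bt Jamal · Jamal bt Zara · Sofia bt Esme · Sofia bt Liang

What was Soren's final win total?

Soren's results: beat Liang, Jamal; lost to Esme, Zara, Owen, Sofia.
That is 2 wins.

2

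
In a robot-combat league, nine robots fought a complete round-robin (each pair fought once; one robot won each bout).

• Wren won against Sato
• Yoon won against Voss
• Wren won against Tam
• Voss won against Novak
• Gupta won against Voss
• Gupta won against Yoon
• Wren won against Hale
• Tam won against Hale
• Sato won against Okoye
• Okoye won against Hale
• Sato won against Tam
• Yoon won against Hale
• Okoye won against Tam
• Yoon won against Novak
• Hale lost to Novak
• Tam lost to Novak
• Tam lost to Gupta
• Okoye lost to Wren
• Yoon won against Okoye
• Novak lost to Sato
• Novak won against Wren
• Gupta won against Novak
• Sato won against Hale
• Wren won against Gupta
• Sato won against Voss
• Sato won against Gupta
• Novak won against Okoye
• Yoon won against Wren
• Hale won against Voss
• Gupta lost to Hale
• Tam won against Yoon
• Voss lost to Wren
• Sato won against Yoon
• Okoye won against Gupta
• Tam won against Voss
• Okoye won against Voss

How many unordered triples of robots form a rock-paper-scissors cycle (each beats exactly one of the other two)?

16

Win totals: Gupta 4, Okoye 4, Hale 2, Voss 1, Wren 6, Sato 7, Tam 3, Yoon 5, Novak 4.
A robot with w wins dominates both others in C(w,2) triples; summing gives 6 + 6 + 1 + 0 + 15 + 21 + 3 + 10 + 6 = 68 transitive triples.
Total triples C(9,3) = 84, so cyclic triples = 84 − 68 = 16.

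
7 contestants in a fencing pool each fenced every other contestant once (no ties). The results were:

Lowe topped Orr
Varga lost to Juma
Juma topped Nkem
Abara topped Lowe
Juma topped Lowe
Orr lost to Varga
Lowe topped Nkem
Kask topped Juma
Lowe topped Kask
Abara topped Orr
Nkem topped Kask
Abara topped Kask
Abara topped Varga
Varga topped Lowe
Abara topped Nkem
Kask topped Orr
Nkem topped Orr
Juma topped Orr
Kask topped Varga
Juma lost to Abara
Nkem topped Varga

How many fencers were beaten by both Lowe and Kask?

1

Lowe beat: Orr, Nkem, Kask.
Kask beat: Orr, Varga, Juma.
Both beat: Orr — 1.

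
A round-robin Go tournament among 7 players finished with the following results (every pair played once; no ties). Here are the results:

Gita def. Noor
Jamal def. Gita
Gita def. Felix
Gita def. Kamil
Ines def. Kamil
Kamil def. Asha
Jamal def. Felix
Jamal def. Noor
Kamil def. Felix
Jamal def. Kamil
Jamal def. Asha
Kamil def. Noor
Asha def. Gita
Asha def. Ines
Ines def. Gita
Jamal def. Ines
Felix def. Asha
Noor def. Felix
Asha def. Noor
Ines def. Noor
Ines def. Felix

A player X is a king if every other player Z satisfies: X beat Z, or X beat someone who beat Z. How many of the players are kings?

1

Asha cannot reach Jamal in two steps.
Jamal reaches everyone (king).
Noor cannot reach Jamal, Gita, Kamil, Ines in two steps.
Felix cannot reach Jamal, Kamil in two steps.
Gita cannot reach Jamal, Ines in two steps.
Kamil cannot reach Jamal in two steps.
Ines cannot reach Jamal in two steps.
Kings: Jamal — 1.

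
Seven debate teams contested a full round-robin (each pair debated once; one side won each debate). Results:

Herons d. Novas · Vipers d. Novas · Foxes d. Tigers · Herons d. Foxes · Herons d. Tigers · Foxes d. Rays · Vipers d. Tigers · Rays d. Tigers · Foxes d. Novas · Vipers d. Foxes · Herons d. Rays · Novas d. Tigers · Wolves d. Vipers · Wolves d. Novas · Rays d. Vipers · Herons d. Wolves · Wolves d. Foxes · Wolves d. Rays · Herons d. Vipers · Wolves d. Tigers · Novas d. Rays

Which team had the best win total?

Herons

Win totals: Wolves 5, Novas 2, Herons 6, Foxes 3, Vipers 3, Tigers 0, Rays 2.
Herons leads with 6 wins (next highest: 5).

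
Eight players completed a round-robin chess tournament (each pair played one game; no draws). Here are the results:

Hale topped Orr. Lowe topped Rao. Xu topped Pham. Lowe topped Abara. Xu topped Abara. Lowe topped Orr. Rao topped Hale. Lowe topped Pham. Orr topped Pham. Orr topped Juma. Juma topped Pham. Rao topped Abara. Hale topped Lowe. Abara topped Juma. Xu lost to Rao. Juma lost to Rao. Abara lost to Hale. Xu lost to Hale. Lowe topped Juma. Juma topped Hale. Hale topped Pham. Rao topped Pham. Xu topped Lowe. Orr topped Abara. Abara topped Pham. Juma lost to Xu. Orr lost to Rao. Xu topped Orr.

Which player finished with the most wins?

Rao

Win totals: Xu 5, Orr 3, Hale 5, Rao 6, Pham 0, Juma 2, Lowe 5, Abara 2.
Rao leads with 6 wins (next highest: 5).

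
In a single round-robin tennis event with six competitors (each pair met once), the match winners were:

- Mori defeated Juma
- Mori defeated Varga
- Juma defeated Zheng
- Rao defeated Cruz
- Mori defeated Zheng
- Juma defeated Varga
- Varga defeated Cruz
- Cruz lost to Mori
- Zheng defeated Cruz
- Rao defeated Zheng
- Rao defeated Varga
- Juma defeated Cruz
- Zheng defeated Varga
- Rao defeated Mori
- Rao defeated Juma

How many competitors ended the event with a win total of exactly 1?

1

Win totals: Zheng 2, Rao 5, Varga 1, Juma 3, Mori 4, Cruz 0.
Exactly 1: Varga — 1 competitor.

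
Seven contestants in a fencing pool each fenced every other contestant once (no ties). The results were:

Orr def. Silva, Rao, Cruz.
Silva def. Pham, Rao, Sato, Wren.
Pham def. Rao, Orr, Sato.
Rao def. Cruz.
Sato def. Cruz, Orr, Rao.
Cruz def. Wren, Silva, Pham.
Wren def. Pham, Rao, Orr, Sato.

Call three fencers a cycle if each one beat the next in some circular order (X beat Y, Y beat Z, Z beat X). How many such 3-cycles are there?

Win totals: Cruz 3, Orr 3, Wren 4, Sato 3, Rao 1, Silva 4, Pham 3.
A fencer with w wins dominates both others in C(w,2) triples; summing gives 3 + 3 + 6 + 3 + 0 + 6 + 3 = 24 transitive triples.
Total triples C(7,3) = 35, so cyclic triples = 35 − 24 = 11.

11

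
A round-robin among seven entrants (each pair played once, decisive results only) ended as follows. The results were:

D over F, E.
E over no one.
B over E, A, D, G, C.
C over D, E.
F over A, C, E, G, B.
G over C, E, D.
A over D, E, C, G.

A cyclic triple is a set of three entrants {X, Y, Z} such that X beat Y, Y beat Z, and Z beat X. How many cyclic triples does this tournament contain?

Win totals: A 4, B 5, C 2, D 2, E 0, F 5, G 3.
An entrant with w wins dominates both others in C(w,2) triples; summing gives 6 + 10 + 1 + 1 + 0 + 10 + 3 = 31 transitive triples.
Total triples C(7,3) = 35, so cyclic triples = 35 − 31 = 4.

4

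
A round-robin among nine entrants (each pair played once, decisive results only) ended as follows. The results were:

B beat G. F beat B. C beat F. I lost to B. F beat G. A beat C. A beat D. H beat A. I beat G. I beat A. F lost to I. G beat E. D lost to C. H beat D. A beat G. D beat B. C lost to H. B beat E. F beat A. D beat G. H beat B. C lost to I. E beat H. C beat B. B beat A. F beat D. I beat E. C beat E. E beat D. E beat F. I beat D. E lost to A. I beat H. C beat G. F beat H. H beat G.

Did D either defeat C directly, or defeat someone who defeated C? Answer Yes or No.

No

D did not beat C directly.
D beat B, G, but each of them lost to C. No two-step path.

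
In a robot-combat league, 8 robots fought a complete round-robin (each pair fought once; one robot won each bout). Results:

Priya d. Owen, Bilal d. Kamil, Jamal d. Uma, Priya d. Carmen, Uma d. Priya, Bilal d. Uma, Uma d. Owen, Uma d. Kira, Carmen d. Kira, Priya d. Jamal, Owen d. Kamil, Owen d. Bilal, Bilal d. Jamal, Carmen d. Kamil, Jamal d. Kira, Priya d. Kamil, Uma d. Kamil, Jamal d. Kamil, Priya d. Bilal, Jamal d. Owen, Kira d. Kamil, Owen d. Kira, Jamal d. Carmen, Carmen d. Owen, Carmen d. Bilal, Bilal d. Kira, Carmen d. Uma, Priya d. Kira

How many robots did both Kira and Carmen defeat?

Kira beat: Kamil.
Carmen beat: Bilal, Kamil, Owen, Uma, Kira.
Both beat: Kamil — 1.

1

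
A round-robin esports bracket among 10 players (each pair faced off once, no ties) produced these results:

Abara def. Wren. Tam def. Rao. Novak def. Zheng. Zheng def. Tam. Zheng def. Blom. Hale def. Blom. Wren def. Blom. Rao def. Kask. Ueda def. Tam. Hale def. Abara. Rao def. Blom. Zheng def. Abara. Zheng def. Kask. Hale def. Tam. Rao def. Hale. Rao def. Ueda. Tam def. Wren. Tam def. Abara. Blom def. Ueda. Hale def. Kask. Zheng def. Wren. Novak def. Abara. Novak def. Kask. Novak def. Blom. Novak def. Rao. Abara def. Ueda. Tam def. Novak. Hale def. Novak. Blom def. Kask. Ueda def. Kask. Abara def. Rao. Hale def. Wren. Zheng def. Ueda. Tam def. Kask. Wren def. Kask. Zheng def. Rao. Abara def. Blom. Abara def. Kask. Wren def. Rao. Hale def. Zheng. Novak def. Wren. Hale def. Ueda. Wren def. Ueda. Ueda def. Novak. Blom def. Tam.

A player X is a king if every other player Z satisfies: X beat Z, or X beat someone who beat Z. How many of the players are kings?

Wren cannot reach Zheng, Abara in two steps.
Zheng reaches everyone (king).
Blom cannot reach Zheng, Hale in two steps.
Hale reaches everyone (king).
Tam reaches everyone (king).
Novak reaches everyone (king).
Ueda cannot reach Hale in two steps.
Abara cannot reach Zheng in two steps.
Rao reaches everyone (king).
Kask cannot reach Wren, Zheng, Blom, Hale, Tam, Novak, Ueda, Abara, Rao in two steps.
Kings: Zheng, Hale, Tam, Novak, Rao — 5.

5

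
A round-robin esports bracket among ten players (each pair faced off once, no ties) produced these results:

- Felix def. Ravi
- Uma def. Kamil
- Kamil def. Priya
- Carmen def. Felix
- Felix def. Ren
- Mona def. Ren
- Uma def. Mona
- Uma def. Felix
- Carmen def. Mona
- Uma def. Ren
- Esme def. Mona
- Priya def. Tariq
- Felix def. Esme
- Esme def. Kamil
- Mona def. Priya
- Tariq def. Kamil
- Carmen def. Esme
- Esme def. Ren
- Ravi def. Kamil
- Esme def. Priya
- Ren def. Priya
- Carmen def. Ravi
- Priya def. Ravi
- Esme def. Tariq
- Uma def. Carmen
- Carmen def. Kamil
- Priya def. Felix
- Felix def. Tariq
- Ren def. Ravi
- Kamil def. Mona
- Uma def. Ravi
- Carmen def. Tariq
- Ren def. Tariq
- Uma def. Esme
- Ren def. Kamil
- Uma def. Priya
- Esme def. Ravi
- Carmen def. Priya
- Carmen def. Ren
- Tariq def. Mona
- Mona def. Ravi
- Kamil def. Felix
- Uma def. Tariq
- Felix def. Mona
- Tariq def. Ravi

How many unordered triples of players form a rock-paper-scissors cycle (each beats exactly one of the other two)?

Win totals: Felix 5, Esme 6, Uma 9, Carmen 8, Tariq 3, Ren 4, Kamil 3, Ravi 1, Mona 3, Priya 3.
A player with w wins dominates both others in C(w,2) triples; summing gives 10 + 15 + 36 + 28 + 3 + 6 + 3 + 0 + 3 + 3 = 107 transitive triples.
Total triples C(10,3) = 120, so cyclic triples = 120 − 107 = 13.

13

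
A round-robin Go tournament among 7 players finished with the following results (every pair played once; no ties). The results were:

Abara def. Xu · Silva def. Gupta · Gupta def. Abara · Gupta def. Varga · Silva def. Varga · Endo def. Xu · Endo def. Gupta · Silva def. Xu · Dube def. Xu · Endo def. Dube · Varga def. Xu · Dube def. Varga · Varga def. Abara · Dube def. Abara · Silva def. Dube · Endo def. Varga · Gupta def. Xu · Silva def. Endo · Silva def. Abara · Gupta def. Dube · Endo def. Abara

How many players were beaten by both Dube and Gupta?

Dube beat: Xu, Abara, Varga.
Gupta beat: Dube, Xu, Abara, Varga.
Both beat: Xu, Abara, Varga — 3.

3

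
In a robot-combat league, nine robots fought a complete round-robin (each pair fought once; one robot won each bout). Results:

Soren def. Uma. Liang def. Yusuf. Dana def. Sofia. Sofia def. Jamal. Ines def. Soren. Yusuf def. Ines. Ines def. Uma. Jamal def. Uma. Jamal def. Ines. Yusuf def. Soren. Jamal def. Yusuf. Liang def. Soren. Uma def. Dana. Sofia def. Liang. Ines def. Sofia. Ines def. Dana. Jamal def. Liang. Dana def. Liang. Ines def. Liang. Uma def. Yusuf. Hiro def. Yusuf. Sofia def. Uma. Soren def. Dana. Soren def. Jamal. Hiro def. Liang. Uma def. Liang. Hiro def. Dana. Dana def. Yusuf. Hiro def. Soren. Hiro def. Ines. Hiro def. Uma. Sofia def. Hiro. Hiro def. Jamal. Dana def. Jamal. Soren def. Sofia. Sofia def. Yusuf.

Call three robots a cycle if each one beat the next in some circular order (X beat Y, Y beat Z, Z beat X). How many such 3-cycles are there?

Win totals: Soren 4, Jamal 4, Uma 3, Dana 4, Ines 5, Liang 2, Hiro 7, Yusuf 2, Sofia 5.
A robot with w wins dominates both others in C(w,2) triples; summing gives 6 + 6 + 3 + 6 + 10 + 1 + 21 + 1 + 10 = 64 transitive triples.
Total triples C(9,3) = 84, so cyclic triples = 84 − 64 = 20.

20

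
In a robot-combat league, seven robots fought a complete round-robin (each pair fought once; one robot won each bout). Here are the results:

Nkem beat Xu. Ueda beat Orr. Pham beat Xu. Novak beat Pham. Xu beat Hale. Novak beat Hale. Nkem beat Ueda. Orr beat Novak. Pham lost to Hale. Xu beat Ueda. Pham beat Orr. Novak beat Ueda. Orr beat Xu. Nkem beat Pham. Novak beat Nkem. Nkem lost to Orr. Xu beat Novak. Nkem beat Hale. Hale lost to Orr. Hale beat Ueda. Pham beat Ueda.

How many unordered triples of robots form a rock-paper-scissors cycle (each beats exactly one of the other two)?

10

Win totals: Ueda 1, Hale 2, Novak 4, Nkem 4, Orr 4, Pham 3, Xu 3.
A robot with w wins dominates both others in C(w,2) triples; summing gives 0 + 1 + 6 + 6 + 6 + 3 + 3 = 25 transitive triples.
Total triples C(7,3) = 35, so cyclic triples = 35 − 25 = 10.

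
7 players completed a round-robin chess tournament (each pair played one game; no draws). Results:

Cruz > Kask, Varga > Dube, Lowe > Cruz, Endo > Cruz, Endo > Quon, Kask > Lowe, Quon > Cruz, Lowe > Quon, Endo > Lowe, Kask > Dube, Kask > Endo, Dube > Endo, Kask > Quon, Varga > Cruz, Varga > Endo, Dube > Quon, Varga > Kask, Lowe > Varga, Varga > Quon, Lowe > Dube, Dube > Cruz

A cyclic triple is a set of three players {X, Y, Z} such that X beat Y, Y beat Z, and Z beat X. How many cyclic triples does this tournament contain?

7

Win totals: Dube 3, Cruz 1, Lowe 4, Endo 3, Varga 5, Kask 4, Quon 1.
A player with w wins dominates both others in C(w,2) triples; summing gives 3 + 0 + 6 + 3 + 10 + 6 + 0 = 28 transitive triples.
Total triples C(7,3) = 35, so cyclic triples = 35 − 28 = 7.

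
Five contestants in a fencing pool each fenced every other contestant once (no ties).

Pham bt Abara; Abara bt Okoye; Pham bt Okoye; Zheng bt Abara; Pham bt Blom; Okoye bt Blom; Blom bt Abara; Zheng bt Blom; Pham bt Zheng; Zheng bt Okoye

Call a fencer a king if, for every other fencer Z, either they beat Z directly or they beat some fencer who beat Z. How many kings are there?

Blom cannot reach Zheng, Pham in two steps.
Abara cannot reach Zheng, Pham in two steps.
Zheng cannot reach Pham in two steps.
Pham reaches everyone (king).
Okoye cannot reach Zheng, Pham in two steps.
Kings: Pham — 1.

1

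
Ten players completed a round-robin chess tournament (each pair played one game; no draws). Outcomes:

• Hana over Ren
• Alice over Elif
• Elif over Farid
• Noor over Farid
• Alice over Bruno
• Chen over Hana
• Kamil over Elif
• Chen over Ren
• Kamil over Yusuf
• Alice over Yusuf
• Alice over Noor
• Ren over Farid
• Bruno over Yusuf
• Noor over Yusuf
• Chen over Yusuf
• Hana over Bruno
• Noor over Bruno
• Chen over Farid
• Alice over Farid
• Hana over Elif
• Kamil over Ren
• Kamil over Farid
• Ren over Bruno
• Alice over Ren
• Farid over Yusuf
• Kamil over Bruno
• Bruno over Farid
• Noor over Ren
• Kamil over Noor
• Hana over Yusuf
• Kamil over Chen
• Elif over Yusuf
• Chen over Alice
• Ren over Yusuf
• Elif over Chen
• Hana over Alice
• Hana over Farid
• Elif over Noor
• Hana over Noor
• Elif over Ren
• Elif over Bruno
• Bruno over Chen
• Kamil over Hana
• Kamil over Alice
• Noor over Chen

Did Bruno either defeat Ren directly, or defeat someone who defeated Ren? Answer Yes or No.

Yes

Bruno did not beat Ren directly.
Bruno beat Farid, Chen, Yusuf. Of those, Chen beat Ren.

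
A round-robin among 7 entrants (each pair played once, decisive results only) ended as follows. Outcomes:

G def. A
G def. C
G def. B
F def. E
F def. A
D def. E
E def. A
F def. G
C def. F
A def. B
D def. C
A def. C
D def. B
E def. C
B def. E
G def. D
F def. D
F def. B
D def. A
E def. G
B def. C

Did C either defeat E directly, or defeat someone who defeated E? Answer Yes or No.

Yes

C did not beat E directly.
C beat F. Of those, F beat E.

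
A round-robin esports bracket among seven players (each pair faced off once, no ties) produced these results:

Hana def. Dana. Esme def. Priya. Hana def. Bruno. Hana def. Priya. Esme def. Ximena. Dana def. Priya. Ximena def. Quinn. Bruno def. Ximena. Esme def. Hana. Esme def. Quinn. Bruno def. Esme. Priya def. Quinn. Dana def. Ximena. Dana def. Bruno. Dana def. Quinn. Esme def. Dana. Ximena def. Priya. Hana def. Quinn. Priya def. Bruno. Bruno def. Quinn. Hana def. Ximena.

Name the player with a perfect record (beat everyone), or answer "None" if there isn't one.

Highest win total is Hana with 5 (out of 6 possible).
Hana lost to Esme, so no player went undefeated.

None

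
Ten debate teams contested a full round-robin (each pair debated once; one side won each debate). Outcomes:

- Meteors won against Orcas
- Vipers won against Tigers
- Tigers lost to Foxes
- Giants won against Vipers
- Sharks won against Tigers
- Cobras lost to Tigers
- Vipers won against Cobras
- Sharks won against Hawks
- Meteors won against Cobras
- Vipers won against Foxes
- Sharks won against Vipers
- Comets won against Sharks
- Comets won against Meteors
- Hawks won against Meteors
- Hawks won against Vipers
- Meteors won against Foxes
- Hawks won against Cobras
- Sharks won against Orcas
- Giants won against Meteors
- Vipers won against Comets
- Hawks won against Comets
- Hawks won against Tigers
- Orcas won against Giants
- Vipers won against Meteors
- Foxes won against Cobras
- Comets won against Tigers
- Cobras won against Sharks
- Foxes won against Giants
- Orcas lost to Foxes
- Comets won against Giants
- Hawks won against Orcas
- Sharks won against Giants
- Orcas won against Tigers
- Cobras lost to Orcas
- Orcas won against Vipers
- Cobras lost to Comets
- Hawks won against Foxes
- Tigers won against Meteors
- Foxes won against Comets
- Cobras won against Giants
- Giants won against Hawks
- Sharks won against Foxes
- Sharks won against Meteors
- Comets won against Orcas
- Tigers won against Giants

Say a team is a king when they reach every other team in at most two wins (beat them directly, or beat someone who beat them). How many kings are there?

Giants cannot reach Sharks in two steps.
Vipers cannot reach Hawks in two steps.
Orcas reaches everyone (king).
Cobras cannot reach Comets in two steps.
Tigers cannot reach Comets in two steps.
Hawks reaches everyone (king).
Foxes reaches everyone (king).
Sharks reaches everyone (king).
Comets reaches everyone (king).
Meteors cannot reach Hawks in two steps.
Kings: Orcas, Hawks, Foxes, Sharks, Comets — 5.

5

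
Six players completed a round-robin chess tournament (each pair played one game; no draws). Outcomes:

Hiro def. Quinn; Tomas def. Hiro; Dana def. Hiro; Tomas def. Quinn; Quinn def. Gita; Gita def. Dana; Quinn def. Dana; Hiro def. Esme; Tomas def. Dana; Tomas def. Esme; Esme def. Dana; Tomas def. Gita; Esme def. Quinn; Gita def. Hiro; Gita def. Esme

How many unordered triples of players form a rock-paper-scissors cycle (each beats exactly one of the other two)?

Of the C(6,3) = 20 triples, the cyclic ones are: {Gita, Hiro, Quinn}; {Gita, Esme, Quinn}; {Hiro, Dana, Esme}; {Hiro, Dana, Quinn}.
That is 4.

4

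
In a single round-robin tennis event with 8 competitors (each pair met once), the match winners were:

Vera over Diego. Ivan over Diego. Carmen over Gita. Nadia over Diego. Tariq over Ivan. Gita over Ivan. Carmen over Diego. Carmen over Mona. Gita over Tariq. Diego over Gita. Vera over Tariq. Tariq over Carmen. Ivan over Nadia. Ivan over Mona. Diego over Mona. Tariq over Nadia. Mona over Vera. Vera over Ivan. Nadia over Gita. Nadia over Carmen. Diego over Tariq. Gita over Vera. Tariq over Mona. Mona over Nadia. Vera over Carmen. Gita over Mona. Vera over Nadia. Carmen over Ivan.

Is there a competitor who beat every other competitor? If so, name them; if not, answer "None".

None

Highest win total is Vera with 5 (out of 7 possible).
Vera lost to Mona, Gita, so no competitor went undefeated.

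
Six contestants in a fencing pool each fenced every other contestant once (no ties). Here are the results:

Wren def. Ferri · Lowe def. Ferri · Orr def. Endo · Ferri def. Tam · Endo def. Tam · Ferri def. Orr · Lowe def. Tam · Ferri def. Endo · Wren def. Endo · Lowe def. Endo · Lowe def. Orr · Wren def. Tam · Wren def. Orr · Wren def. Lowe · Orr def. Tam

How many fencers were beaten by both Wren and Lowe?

4

Wren beat: Endo, Orr, Tam, Lowe, Ferri.
Lowe beat: Endo, Orr, Tam, Ferri.
Both beat: Endo, Orr, Tam, Ferri — 4.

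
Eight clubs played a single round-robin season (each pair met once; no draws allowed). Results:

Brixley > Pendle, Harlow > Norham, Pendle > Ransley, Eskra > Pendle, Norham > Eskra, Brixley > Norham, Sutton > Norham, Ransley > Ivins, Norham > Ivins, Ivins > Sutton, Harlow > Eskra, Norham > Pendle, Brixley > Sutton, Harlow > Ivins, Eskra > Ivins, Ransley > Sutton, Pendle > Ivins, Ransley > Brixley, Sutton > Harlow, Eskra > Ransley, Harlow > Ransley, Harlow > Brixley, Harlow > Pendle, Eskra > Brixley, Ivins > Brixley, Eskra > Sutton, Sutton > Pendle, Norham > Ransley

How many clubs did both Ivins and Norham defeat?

Ivins beat: Sutton, Brixley.
Norham beat: Ivins, Eskra, Pendle, Ransley.
No one was beaten by both.

0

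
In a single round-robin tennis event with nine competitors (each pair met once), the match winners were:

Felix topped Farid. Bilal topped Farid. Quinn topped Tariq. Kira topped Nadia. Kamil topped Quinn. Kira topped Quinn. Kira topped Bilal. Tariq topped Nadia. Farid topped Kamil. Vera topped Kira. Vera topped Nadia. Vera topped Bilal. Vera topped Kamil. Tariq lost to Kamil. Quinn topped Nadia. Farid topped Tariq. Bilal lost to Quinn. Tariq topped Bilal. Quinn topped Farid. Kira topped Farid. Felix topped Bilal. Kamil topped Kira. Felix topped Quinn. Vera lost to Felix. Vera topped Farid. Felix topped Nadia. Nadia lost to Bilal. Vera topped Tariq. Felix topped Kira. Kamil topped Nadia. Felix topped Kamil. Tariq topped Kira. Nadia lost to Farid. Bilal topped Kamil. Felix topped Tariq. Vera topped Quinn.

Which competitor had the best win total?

Win totals: Kamil 4, Nadia 0, Felix 8, Quinn 4, Farid 3, Tariq 3, Kira 4, Bilal 3, Vera 7.
Felix leads with 8 wins (next highest: 7).

Felix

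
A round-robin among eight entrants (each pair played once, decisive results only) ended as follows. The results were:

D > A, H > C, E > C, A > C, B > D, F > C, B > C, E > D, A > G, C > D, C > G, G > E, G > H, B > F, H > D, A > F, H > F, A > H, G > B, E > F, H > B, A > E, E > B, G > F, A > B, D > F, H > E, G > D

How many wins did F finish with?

F's results: beat C; lost to A, B, D, E, G, H.
That is 1 win.

1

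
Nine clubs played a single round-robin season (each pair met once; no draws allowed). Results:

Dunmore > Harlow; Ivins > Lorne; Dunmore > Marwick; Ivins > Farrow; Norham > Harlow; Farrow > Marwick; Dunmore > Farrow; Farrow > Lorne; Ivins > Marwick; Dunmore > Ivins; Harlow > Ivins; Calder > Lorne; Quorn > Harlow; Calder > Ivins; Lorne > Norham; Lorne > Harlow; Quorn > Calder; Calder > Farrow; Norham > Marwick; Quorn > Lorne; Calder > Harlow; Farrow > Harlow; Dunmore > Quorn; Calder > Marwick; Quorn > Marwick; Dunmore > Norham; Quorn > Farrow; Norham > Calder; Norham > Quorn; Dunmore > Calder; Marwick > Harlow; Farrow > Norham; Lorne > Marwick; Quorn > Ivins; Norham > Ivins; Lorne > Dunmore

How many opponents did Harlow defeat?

Harlow's results: beat Ivins; lost to Farrow, Norham, Calder, Dunmore, Marwick, Lorne, Quorn.
That is 1 win.

1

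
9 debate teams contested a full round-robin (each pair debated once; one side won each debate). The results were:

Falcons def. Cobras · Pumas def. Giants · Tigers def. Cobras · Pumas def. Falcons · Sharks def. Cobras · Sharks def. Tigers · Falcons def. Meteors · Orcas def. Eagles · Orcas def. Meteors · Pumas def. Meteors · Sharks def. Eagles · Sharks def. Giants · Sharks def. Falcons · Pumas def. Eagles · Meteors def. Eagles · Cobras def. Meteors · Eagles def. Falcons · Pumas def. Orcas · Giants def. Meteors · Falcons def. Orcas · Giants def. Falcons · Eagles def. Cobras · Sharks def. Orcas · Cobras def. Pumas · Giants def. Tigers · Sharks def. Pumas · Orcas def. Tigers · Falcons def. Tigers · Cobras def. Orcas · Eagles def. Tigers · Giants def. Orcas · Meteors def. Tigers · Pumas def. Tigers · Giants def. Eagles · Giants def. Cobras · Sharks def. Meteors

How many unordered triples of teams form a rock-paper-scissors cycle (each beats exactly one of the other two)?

10

Win totals: Tigers 1, Meteors 2, Eagles 3, Sharks 8, Pumas 6, Giants 6, Cobras 3, Falcons 4, Orcas 3.
A team with w wins dominates both others in C(w,2) triples; summing gives 0 + 1 + 3 + 28 + 15 + 15 + 3 + 6 + 3 = 74 transitive triples.
Total triples C(9,3) = 84, so cyclic triples = 84 − 74 = 10.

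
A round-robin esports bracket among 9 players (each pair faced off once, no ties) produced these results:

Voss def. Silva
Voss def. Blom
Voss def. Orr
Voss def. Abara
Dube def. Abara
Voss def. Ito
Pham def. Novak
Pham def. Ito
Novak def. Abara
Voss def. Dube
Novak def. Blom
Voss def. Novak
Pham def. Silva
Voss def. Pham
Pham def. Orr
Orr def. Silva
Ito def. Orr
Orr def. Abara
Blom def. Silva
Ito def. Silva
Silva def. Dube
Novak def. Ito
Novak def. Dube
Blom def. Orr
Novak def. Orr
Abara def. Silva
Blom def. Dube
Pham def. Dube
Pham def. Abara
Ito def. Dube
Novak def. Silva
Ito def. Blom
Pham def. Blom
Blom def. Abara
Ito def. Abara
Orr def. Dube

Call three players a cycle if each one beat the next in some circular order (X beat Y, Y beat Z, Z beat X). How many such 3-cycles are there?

1

Win totals: Blom 4, Orr 3, Voss 8, Ito 5, Dube 1, Abara 1, Silva 1, Pham 7, Novak 6.
A player with w wins dominates both others in C(w,2) triples; summing gives 6 + 3 + 28 + 10 + 0 + 0 + 0 + 21 + 15 = 83 transitive triples.
Total triples C(9,3) = 84, so cyclic triples = 84 − 83 = 1.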